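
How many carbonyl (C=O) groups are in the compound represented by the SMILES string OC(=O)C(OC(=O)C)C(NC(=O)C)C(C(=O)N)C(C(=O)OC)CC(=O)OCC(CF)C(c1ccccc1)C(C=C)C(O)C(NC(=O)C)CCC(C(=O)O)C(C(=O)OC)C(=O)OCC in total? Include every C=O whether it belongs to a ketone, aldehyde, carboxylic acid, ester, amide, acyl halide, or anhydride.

10

HOOC: carboxylic acid, 1 C=O (running total 1).
CH(OCOCH3): ester, 1 C=O (running total 2).
CH(NHCOCH3): amide, 1 C=O (running total 3).
CH(CONH2): amide, 1 C=O (running total 4).
CH(COOCH3): ester, 1 C=O (running total 5).
CH2COOCH2: ester, 1 C=O (running total 6).
CH(NHCOCH3): amide, 1 C=O (running total 7).
CH(COOH): carboxylic acid, 1 C=O (running total 8).
CH(COOCH3): ester, 1 C=O (running total 9).
COOCH2CH3: ester, 1 C=O (running total 10).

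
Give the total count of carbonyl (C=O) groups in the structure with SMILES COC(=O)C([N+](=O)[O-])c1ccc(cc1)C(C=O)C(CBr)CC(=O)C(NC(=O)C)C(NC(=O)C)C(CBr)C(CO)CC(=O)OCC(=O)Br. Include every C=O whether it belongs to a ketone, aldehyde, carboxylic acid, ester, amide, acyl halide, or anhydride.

CH3OOC: ester, 1 C=O (running total 1).
CH(CHO): aldehyde, 1 C=O (running total 2).
CO: ketone, 1 C=O (running total 3).
CH(NHCOCH3): amide, 1 C=O (running total 4).
CH(NHCOCH3): amide, 1 C=O (running total 5).
CH2COOCH2: ester, 1 C=O (running total 6).
COBr: acyl halide, 1 C=O (running total 7).

7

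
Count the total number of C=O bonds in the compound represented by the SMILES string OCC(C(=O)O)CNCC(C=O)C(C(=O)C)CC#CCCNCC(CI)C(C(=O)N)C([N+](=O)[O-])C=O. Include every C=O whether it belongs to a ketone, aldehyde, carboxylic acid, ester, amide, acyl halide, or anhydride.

5

CH(COOH): carboxylic acid, 1 C=O (running total 1).
CH(CHO): aldehyde, 1 C=O (running total 2).
CH(COCH3): ketone, 1 C=O (running total 3).
CH(CONH2): amide, 1 C=O (running total 4).
CHO: aldehyde, 1 C=O (running total 5).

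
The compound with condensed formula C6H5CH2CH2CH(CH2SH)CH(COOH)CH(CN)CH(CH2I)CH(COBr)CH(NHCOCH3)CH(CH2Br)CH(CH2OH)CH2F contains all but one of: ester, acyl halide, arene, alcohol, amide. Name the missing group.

ester

amide: present (CH(NHCOCH3) — pendant –NHC(=O)CH3: N bonded to a carbonyl → amide (not amine)).
alcohol: present (CH(CH2OH) — pendant –CH2OH on an sp³ backbone C → alcohol).
arene: present (C6H5 — C6H5– phenyl ring → arene).
acyl halide: present (CH(COBr) — pendant –C(=O)X: carbonyl C bonded to C and halogen → acyl halide).
ester: no segment matches this pattern.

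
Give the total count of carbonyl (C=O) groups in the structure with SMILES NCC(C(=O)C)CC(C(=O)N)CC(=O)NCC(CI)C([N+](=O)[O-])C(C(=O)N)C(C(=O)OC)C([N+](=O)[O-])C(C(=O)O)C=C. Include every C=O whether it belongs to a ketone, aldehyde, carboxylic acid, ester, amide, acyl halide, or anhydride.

6

CH(COCH3): ketone, 1 C=O (running total 1).
CH(CONH2): amide, 1 C=O (running total 2).
CH2CONHCH2: amide, 1 C=O (running total 3).
CH(CONH2): amide, 1 C=O (running total 4).
CH(COOCH3): ester, 1 C=O (running total 5).
CH(COOH): carboxylic acid, 1 C=O (running total 6).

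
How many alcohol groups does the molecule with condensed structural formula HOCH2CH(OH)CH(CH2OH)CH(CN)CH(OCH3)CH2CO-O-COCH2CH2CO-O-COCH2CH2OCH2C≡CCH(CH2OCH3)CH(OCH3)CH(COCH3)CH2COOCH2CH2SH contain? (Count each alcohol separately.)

3

Working along the chain:
  HOCH2: HO– on an sp³ carbon → alcohol.
  CH(OH): –OH on an sp³ carbon → alcohol (secondary).
  CH(CH2OH): pendant –CH2OH on an sp³ backbone C → alcohol.
  CH(CN): pendant –C≡N: nitrile.
  CH(OCH3): pendant –OCH3: C–O–C with sp³ C, no adjacent C=O → ether.
  CH2CO-O-COCH2: two acyl groups sharing one oxygen, –C(=O)–O–C(=O)– → anhydride.
  CH2CO-O-COCH2: two acyl groups sharing one oxygen, –C(=O)–O–C(=O)– → anhydride.
  CH2OCH2: C–O–C with sp³ carbons on both sides and no adjacent C=O → ether.
  C≡C: C≡C triple bond → alkyne.
  CH(CH2OCH3): pendant –CH2OCH3: C–O–C linkage → ether.
  CH(OCH3): pendant –OCH3: C–O–C with sp³ C, no adjacent C=O → ether.
  CH(COCH3): pendant –COCH3: carbonyl C bonded to two carbons → ketone.
  CH2COOCH2: –C(=O)–O–C with C on the carbonyl side → ester.
  CH2SH: –SH on an sp³ carbon → thiol.
Alcohol appears at: HOCH2, CH(OH), CH(CH2OH) → 3.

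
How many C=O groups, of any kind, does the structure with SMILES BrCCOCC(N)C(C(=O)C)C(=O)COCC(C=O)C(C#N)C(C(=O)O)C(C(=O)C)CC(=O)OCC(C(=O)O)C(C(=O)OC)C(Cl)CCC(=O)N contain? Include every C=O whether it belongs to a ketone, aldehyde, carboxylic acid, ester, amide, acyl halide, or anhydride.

CH(COCH3): ketone, 1 C=O (running total 1).
CO: ketone, 1 C=O (running total 2).
CH(CHO): aldehyde, 1 C=O (running total 3).
CH(COOH): carboxylic acid, 1 C=O (running total 4).
CH(COCH3): ketone, 1 C=O (running total 5).
CH2COOCH2: ester, 1 C=O (running total 6).
CH(COOH): carboxylic acid, 1 C=O (running total 7).
CH(COOCH3): ester, 1 C=O (running total 8).
CONH2: amide, 1 C=O (running total 9).

9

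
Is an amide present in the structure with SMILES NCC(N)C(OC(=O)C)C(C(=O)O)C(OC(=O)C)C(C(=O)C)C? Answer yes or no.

Reading the structure from left to right:
  H2NCH2: –NH2 on an sp³ carbon with no adjacent C=O → amine.
  CH(NH2): –NH2 on an sp³ carbon with no adjacent C=O → amine.
  CH(OCOCH3): pendant –OC(=O)CH3: an acyloxy group → ester.
  CH(COOH): pendant –COOH: carbonyl C bonded to C and –OH → carboxylic acid.
  CH(OCOCH3): pendant –OC(=O)CH3: an acyloxy group → ester.
  CH(COCH3): pendant –COCH3: carbonyl C bonded to two carbons → ketone.
The groups actually present are: amine, carboxylic acid, ester, ketone.

no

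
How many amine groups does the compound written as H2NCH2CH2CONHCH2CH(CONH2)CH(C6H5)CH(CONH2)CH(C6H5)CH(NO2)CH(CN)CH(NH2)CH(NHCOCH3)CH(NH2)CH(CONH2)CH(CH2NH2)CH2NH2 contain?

5

Reading the structure from left to right:
  H2NCH2: –NH2 on an sp³ carbon with no adjacent C=O → amine.
  CH2CONHCH2: –C(=O)–N– linkage → amide (the N is not an amine).
  CH(CONH2): pendant –CONH2: carbonyl C bonded to C and N → amide.
  CH(C6H5): pendant –C6H5: benzene ring → arene.
  CH(CONH2): pendant –CONH2: carbonyl C bonded to C and N → amide.
  CH(C6H5): pendant –C6H5: benzene ring → arene.
  CH(NO2): –NO2 on an sp³ carbon → nitro (the N=O is not a carbonyl).
  CH(CN): pendant –C≡N: nitrile.
  CH(NH2): –NH2 on an sp³ carbon with no adjacent C=O → amine.
  CH(NHCOCH3): pendant –NHC(=O)CH3: N bonded to a carbonyl → amide (not amine).
  CH(NH2): –NH2 on an sp³ carbon with no adjacent C=O → amine.
  CH(CONH2): pendant –CONH2: carbonyl C bonded to C and N → amide.
  CH(CH2NH2): pendant –CH2NH2: N on sp³ C, no adjacent C=O → amine.
  CH2NH2: –NH2 on an sp³ carbon with no adjacent C=O → amine.
Amine appears at: H2NCH2, CH(NH2), CH(NH2), CH(CH2NH2), CH2NH2 → 5.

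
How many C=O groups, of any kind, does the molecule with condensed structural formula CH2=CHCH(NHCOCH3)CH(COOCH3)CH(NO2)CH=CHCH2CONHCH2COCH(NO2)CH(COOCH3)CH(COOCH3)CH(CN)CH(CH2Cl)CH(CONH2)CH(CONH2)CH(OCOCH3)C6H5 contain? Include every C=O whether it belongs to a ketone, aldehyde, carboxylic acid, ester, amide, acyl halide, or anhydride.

9

CH(NHCOCH3): amide, 1 C=O (running total 1).
CH(COOCH3): ester, 1 C=O (running total 2).
CH2CONHCH2: amide, 1 C=O (running total 3).
CO: ketone, 1 C=O (running total 4).
CH(COOCH3): ester, 1 C=O (running total 5).
CH(COOCH3): ester, 1 C=O (running total 6).
CH(CONH2): amide, 1 C=O (running total 7).
CH(CONH2): amide, 1 C=O (running total 8).
CH(OCOCH3): ester, 1 C=O (running total 9).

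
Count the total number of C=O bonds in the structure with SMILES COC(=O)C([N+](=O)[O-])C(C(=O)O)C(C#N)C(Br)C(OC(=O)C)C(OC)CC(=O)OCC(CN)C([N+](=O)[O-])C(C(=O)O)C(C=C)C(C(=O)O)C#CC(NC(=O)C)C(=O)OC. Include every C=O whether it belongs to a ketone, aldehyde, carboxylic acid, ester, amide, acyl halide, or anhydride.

CH3OOC: ester, 1 C=O (running total 1).
CH(COOH): carboxylic acid, 1 C=O (running total 2).
CH(OCOCH3): ester, 1 C=O (running total 3).
CH2COOCH2: ester, 1 C=O (running total 4).
CH(COOH): carboxylic acid, 1 C=O (running total 5).
CH(COOH): carboxylic acid, 1 C=O (running total 6).
CH(NHCOCH3): amide, 1 C=O (running total 7).
COOCH3: ester, 1 C=O (running total 8).

8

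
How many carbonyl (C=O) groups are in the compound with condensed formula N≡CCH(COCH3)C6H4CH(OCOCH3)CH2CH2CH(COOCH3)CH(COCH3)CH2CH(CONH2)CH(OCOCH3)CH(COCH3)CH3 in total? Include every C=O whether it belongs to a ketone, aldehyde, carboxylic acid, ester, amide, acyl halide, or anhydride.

7

CH(COCH3): ketone, 1 C=O (running total 1).
CH(OCOCH3): ester, 1 C=O (running total 2).
CH(COOCH3): ester, 1 C=O (running total 3).
CH(COCH3): ketone, 1 C=O (running total 4).
CH(CONH2): amide, 1 C=O (running total 5).
CH(OCOCH3): ester, 1 C=O (running total 6).
CH(COCH3): ketone, 1 C=O (running total 7).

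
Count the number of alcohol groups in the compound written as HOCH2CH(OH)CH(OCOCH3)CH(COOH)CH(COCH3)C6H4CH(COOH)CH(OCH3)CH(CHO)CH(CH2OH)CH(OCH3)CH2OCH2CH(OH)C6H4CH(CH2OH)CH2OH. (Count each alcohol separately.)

6

Taking each segment in turn:
  HOCH2: HO– on an sp³ carbon → alcohol.
  CH(OH): –OH on an sp³ carbon → alcohol (secondary).
  CH(OCOCH3): pendant –OC(=O)CH3: an acyloxy group → ester.
  CH(COOH): pendant –COOH: carbonyl C bonded to C and –OH → carboxylic acid.
  CH(COCH3): pendant –COCH3: carbonyl C bonded to two carbons → ketone.
  C6H4: para-disubstituted benzene ring → arene.
  CH(COOH): pendant –COOH: carbonyl C bonded to C and –OH → carboxylic acid.
  CH(OCH3): pendant –OCH3: C–O–C with sp³ C, no adjacent C=O → ether.
  CH(CHO): pendant –CHO: carbonyl C bonded to C and H → aldehyde.
  CH(CH2OH): pendant –CH2OH on an sp³ backbone C → alcohol.
  CH(OCH3): pendant –OCH3: C–O–C with sp³ C, no adjacent C=O → ether.
  CH2OCH2: C–O–C with sp³ carbons on both sides and no adjacent C=O → ether.
  CH(OH): –OH on an sp³ carbon → alcohol (secondary).
  C6H4: para-disubstituted benzene ring → arene.
  CH(CH2OH): pendant –CH2OH on an sp³ backbone C → alcohol.
  CH2OH: –OH on an sp³ carbon → alcohol.
Alcohol appears at: HOCH2, CH(OH), CH(CH2OH), CH(OH), CH(CH2OH), CH2OH → 6.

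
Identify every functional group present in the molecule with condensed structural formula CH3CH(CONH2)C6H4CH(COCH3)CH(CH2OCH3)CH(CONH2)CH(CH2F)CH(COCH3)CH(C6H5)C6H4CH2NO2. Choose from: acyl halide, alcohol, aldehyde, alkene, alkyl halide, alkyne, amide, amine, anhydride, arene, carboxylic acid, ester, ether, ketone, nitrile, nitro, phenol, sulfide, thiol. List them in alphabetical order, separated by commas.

alkyl halide, amide, arene, ether, ketone, nitro

Working along the chain:
  CH(CONH2): pendant –CONH2: carbonyl C bonded to C and N → amide.
  C6H4: para-disubstituted benzene ring → arene.
  CH(COCH3): pendant –COCH3: carbonyl C bonded to two carbons → ketone.
  CH(CH2OCH3): pendant –CH2OCH3: C–O–C linkage → ether.
  CH(CONH2): pendant –CONH2: carbonyl C bonded to C and N → amide.
  CH(CH2F): pendant –CH2X: halogen on sp³ carbon → alkyl halide.
  CH(COCH3): pendant –COCH3: carbonyl C bonded to two carbons → ketone.
  CH(C6H5): pendant –C6H5: benzene ring → arene.
  C6H4: para-disubstituted benzene ring → arene.
  CH2NO2: –NO2 on carbon → nitro group.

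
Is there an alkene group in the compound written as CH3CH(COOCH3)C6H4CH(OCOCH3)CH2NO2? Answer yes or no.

Working along the chain:
  CH(COOCH3): pendant –COOCH3: carbonyl C bonded to C and –OCH3 → ester.
  C6H4: para-disubstituted benzene ring → arene.
  CH(OCOCH3): pendant –OC(=O)CH3: an acyloxy group → ester.
  CH2NO2: –NO2 on carbon → nitro group.
In C6H4, the C=C units are part of an aromatic ring, which is an arene, not an isolated alkene.
The groups actually present are: arene, ester, nitro.

no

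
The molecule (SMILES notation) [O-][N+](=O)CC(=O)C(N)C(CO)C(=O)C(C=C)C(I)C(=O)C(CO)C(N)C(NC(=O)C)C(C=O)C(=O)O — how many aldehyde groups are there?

–NO2 on carbon → nitro group.
–C(=O)– with carbon on both sides → ketone.
–NH2 on an sp³ carbon with no adjacent C=O → amine.
pendant –CH2OH on an sp³ backbone C → alcohol.
–C(=O)– with carbon on both sides → ketone.
pendant –CH=CH2: C=C double bond → alkene.
halogen on an sp³ carbon → alkyl halide.
–C(=O)– with carbon on both sides → ketone.
pendant –CH2OH on an sp³ backbone C → alcohol.
–NH2 on an sp³ carbon with no adjacent C=O → amine.
pendant –NHC(=O)CH3: N bonded to a carbonyl → amide (not amine).
pendant –CHO: carbonyl C bonded to C and H → aldehyde.
–COOH: carbonyl C bonded to –OH and C → carboxylic acid (the –OH is not a separate alcohol).
Aldehyde appears at: CH(CHO) → 1.

1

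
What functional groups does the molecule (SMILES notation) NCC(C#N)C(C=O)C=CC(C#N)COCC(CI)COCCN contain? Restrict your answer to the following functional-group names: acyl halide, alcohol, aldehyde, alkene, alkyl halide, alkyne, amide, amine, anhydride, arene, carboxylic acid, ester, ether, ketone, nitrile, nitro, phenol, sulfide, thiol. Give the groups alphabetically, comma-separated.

aldehyde, alkene, alkyl halide, amine, ether, nitrile

Reading the structure from left to right:
  H2NCH2: –NH2 on an sp³ carbon with no adjacent C=O → amine.
  CH(CN): pendant –C≡N: nitrile.
  CH(CHO): pendant –CHO: carbonyl C bonded to C and H → aldehyde.
  CH=CH: C=C double bond → alkene.
  CH(CN): pendant –C≡N: nitrile.
  CH2OCH2: C–O–C with sp³ carbons on both sides and no adjacent C=O → ether.
  CH(CH2I): pendant –CH2X: halogen on sp³ carbon → alkyl halide.
  CH2OCH2: C–O–C with sp³ carbons on both sides and no adjacent C=O → ether.
  CH2NH2: –NH2 on an sp³ carbon with no adjacent C=O → amine.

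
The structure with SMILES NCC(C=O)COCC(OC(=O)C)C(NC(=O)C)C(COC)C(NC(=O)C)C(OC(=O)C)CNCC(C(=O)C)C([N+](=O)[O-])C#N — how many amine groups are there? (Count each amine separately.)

2

Taking each segment in turn:
  H2NCH2: –NH2 on an sp³ carbon with no adjacent C=O → amine.
  CH(CHO): pendant –CHO: carbonyl C bonded to C and H → aldehyde.
  CH2OCH2: C–O–C with sp³ carbons on both sides and no adjacent C=O → ether.
  CH(OCOCH3): pendant –OC(=O)CH3: an acyloxy group → ester.
  CH(NHCOCH3): pendant –NHC(=O)CH3: N bonded to a carbonyl → amide (not amine).
  CH(CH2OCH3): pendant –CH2OCH3: C–O–C linkage → ether.
  CH(NHCOCH3): pendant –NHC(=O)CH3: N bonded to a carbonyl → amide (not amine).
  CH(OCOCH3): pendant –OC(=O)CH3: an acyloxy group → ester.
  CH2NHCH2: C–N–C with sp³ carbons and no adjacent C=O → amine (secondary).
  CH(COCH3): pendant –COCH3: carbonyl C bonded to two carbons → ketone.
  CH(NO2): –NO2 on an sp³ carbon → nitro (the N=O is not a carbonyl).
  CN: –C≡N: carbon triple-bonded to nitrogen → nitrile.
Amine appears at: H2NCH2, CH2NHCH2 → 2.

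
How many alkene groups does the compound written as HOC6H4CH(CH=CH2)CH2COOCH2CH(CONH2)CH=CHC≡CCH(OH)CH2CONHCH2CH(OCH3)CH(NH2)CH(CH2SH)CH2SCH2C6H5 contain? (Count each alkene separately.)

2

Working along the chain:
  HOC6H4: –OH attached directly to an aromatic ring → phenol (not alcohol); the ring itself is an arene.
  CH(CH=CH2): pendant –CH=CH2: C=C double bond → alkene.
  CH2COOCH2: –C(=O)–O–C with C on the carbonyl side → ester.
  CH(CONH2): pendant –CONH2: carbonyl C bonded to C and N → amide.
  CH=CH: C=C double bond → alkene.
  C≡C: C≡C triple bond → alkyne.
  CH(OH): –OH on an sp³ carbon → alcohol (secondary).
  CH2CONHCH2: –C(=O)–N– linkage → amide (the N is not an amine).
  CH(OCH3): pendant –OCH3: C–O–C with sp³ C, no adjacent C=O → ether.
  CH(NH2): –NH2 on an sp³ carbon with no adjacent C=O → amine.
  CH(CH2SH): pendant –CH2SH → thiol.
  CH2SCH2: C–S–C linkage → sulfide (thioether).
  C6H5: –C6H5 phenyl ring → arene.
Alkene appears at: CH(CH=CH2), CH=CH → 2.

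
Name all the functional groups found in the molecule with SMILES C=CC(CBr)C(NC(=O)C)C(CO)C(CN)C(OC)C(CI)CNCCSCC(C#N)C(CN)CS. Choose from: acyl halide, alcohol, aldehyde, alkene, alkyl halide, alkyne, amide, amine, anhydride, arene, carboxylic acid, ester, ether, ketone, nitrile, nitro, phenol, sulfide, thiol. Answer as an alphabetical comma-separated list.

alcohol, alkene, alkyl halide, amide, amine, ether, nitrile, sulfide, thiol

Taking each segment in turn:
  CH2=CH: C=C double bond → alkene.
  CH(CH2Br): pendant –CH2X: halogen on sp³ carbon → alkyl halide.
  CH(NHCOCH3): pendant –NHC(=O)CH3: N bonded to a carbonyl → amide (not amine).
  CH(CH2OH): pendant –CH2OH on an sp³ backbone C → alcohol.
  CH(CH2NH2): pendant –CH2NH2: N on sp³ C, no adjacent C=O → amine.
  CH(OCH3): pendant –OCH3: C–O–C with sp³ C, no adjacent C=O → ether.
  CH(CH2I): pendant –CH2X: halogen on sp³ carbon → alkyl halide.
  CH2NHCH2: C–N–C with sp³ carbons and no adjacent C=O → amine (secondary).
  CH2SCH2: C–S–C linkage → sulfide (thioether).
  CH(CN): pendant –C≡N: nitrile.
  CH(CH2NH2): pendant –CH2NH2: N on sp³ C, no adjacent C=O → amine.
  CH2SH: –SH on an sp³ carbon → thiol.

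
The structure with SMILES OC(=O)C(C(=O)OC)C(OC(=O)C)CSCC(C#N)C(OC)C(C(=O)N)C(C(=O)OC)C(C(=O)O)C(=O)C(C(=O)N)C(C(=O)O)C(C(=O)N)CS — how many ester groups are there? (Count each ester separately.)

3

Working along the chain:
  HOOC: –COOH: carbonyl C bonded to –OH and C → carboxylic acid (the –OH is not a separate alcohol).
  CH(COOCH3): pendant –COOCH3: carbonyl C bonded to C and –OCH3 → ester.
  CH(OCOCH3): pendant –OC(=O)CH3: an acyloxy group → ester.
  CH2SCH2: C–S–C linkage → sulfide (thioether).
  CH(CN): pendant –C≡N: nitrile.
  CH(OCH3): pendant –OCH3: C–O–C with sp³ C, no adjacent C=O → ether.
  CH(CONH2): pendant –CONH2: carbonyl C bonded to C and N → amide.
  CH(COOCH3): pendant –COOCH3: carbonyl C bonded to C and –OCH3 → ester.
  CH(COOH): pendant –COOH: carbonyl C bonded to C and –OH → carboxylic acid.
  CO: –C(=O)– with carbon on both sides → ketone.
  CH(CONH2): pendant –CONH2: carbonyl C bonded to C and N → amide.
  CH(COOH): pendant –COOH: carbonyl C bonded to C and –OH → carboxylic acid.
  CH(CONH2): pendant –CONH2: carbonyl C bonded to C and N → amide.
  CH2SH: –SH on an sp³ carbon → thiol.
Ester appears at: CH(COOCH3), CH(OCOCH3), CH(COOCH3) → 3.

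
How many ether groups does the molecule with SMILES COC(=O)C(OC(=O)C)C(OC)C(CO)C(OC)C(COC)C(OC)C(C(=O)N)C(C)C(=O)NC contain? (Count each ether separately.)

4

Reading the structure from left to right:
  CH3OOC: CH3O–C(=O)–: carbonyl C bonded to C and to –OCH3 → ester (not ketone + ether).
  CH(OCOCH3): pendant –OC(=O)CH3: an acyloxy group → ester.
  CH(OCH3): pendant –OCH3: C–O–C with sp³ C, no adjacent C=O → ether.
  CH(CH2OH): pendant –CH2OH on an sp³ backbone C → alcohol.
  CH(OCH3): pendant –OCH3: C–O–C with sp³ C, no adjacent C=O → ether.
  CH(CH2OCH3): pendant –CH2OCH3: C–O–C linkage → ether.
  CH(OCH3): pendant –OCH3: C–O–C with sp³ C, no adjacent C=O → ether.
  CH(CONH2): pendant –CONH2: carbonyl C bonded to C and N → amide.
  CONHCH3: –C(=O)NHCH3: carbonyl C bonded to C and to N → amide (the N is not an amine).
Ether appears at: CH(OCH3), CH(OCH3), CH(CH2OCH3), CH(OCH3) → 4.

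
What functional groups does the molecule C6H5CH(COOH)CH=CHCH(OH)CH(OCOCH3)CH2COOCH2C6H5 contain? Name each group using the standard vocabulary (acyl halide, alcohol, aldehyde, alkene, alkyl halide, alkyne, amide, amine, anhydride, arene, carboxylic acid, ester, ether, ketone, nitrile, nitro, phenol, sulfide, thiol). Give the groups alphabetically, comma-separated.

alcohol, alkene, arene, carboxylic acid, ester

C6H5– phenyl ring → arene.
pendant –COOH: carbonyl C bonded to C and –OH → carboxylic acid.
C=C double bond → alkene.
–OH on an sp³ carbon → alcohol (secondary).
pendant –OC(=O)CH3: an acyloxy group → ester.
–C(=O)–O–C with C on the carbonyl side → ester.
–C6H5 phenyl ring → arene.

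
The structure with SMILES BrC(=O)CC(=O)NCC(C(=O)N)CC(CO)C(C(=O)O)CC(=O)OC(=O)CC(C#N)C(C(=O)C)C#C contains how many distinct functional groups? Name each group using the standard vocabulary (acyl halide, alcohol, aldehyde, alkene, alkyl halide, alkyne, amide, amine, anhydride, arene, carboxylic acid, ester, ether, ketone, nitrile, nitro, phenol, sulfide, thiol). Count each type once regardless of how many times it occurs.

Working along the chain:
  BrCO: –C(=O)Br: carbonyl C bonded to C and to a halogen → acyl halide (not alkyl halide).
  CH2CONHCH2: –C(=O)–N– linkage → amide (the N is not an amine).
  CH(CONH2): pendant –CONH2: carbonyl C bonded to C and N → amide.
  CH(CH2OH): pendant –CH2OH on an sp³ backbone C → alcohol.
  CH(COOH): pendant –COOH: carbonyl C bonded to C and –OH → carboxylic acid.
  CH2CO-O-COCH2: two acyl groups sharing one oxygen, –C(=O)–O–C(=O)– → anhydride.
  CH(CN): pendant –C≡N: nitrile.
  CH(COCH3): pendant –COCH3: carbonyl C bonded to two carbons → ketone.
  C≡CH: C≡C triple bond → alkyne.
Distinct types present: acyl halide, alcohol, alkyne, amide, anhydride, carboxylic acid, ketone, nitrile.

8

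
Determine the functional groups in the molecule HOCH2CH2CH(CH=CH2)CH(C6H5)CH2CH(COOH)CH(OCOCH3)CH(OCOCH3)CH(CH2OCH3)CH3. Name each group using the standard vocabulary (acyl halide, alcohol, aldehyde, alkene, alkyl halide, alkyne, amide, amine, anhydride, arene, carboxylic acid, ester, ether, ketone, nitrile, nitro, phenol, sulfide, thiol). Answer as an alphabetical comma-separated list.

alcohol, alkene, arene, carboxylic acid, ester, ether

HO– on an sp³ carbon → alcohol.
pendant –CH=CH2: C=C double bond → alkene.
pendant –C6H5: benzene ring → arene.
pendant –COOH: carbonyl C bonded to C and –OH → carboxylic acid.
pendant –OC(=O)CH3: an acyloxy group → ester.
pendant –OC(=O)CH3: an acyloxy group → ester.
pendant –CH2OCH3: C–O–C linkage → ether.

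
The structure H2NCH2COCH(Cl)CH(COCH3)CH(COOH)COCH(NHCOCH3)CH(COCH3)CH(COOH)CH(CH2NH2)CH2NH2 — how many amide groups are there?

Taking each segment in turn:
  H2NCH2: –NH2 on an sp³ carbon with no adjacent C=O → amine.
  CO: –C(=O)– with carbon on both sides → ketone.
  CH(Cl): halogen on an sp³ carbon → alkyl halide.
  CH(COCH3): pendant –COCH3: carbonyl C bonded to two carbons → ketone.
  CH(COOH): pendant –COOH: carbonyl C bonded to C and –OH → carboxylic acid.
  CO: –C(=O)– with carbon on both sides → ketone.
  CH(NHCOCH3): pendant –NHC(=O)CH3: N bonded to a carbonyl → amide (not amine).
  CH(COCH3): pendant –COCH3: carbonyl C bonded to two carbons → ketone.
  CH(COOH): pendant –COOH: carbonyl C bonded to C and –OH → carboxylic acid.
  CH(CH2NH2): pendant –CH2NH2: N on sp³ C, no adjacent C=O → amine.
  CH2NH2: –NH2 on an sp³ carbon with no adjacent C=O → amine.
Amide appears at: CH(NHCOCH3) → 1.

1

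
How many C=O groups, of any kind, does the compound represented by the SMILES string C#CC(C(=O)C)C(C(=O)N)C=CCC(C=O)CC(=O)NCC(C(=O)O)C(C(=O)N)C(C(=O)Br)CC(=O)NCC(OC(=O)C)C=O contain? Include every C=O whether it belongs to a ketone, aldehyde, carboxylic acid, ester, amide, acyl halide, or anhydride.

CH(COCH3): ketone, 1 C=O (running total 1).
CH(CONH2): amide, 1 C=O (running total 2).
CH(CHO): aldehyde, 1 C=O (running total 3).
CH2CONHCH2: amide, 1 C=O (running total 4).
CH(COOH): carboxylic acid, 1 C=O (running total 5).
CH(CONH2): amide, 1 C=O (running total 6).
CH(COBr): acyl halide, 1 C=O (running total 7).
CH2CONHCH2: amide, 1 C=O (running total 8).
CH(OCOCH3): ester, 1 C=O (running total 9).
CHO: aldehyde, 1 C=O (running total 10).

10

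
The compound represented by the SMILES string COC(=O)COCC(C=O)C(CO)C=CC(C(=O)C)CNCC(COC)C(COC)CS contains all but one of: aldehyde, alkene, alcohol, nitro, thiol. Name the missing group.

nitro

thiol: present (CH2SH — –SH on an sp³ carbon → thiol).
aldehyde: present (CH(CHO) — pendant –CHO: carbonyl C bonded to C and H → aldehyde).
alkene: present (CH=CH — C=C double bond → alkene).
alcohol: present (CH(CH2OH) — pendant –CH2OH on an sp³ backbone C → alcohol).
nitro: no segment matches this pattern.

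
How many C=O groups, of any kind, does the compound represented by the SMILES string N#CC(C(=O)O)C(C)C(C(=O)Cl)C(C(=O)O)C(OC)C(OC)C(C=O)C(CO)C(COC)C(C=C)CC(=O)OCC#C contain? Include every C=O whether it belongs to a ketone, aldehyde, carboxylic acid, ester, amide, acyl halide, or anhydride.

CH(COOH): carboxylic acid, 1 C=O (running total 1).
CH(COCl): acyl halide, 1 C=O (running total 2).
CH(COOH): carboxylic acid, 1 C=O (running total 3).
CH(CHO): aldehyde, 1 C=O (running total 4).
CH2COOCH2: ester, 1 C=O (running total 5).

5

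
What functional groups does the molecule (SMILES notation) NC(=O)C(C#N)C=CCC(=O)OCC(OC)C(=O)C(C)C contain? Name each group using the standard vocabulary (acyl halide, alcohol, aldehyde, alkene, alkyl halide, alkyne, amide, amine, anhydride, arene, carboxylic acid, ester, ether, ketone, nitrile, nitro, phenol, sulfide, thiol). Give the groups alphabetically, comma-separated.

Working along the chain:
  H2NCO: –C(=O)NH2: carbonyl C bonded to C and to N → amide (the N is not a separate amine).
  CH(CN): pendant –C≡N: nitrile.
  CH=CH: C=C double bond → alkene.
  CH2COOCH2: –C(=O)–O–C with C on the carbonyl side → ester.
  CH(OCH3): pendant –OCH3: C–O–C with sp³ C, no adjacent C=O → ether.
  CO: –C(=O)– with carbon on both sides → ketone.

alkene, amide, ester, ether, ketone, nitrile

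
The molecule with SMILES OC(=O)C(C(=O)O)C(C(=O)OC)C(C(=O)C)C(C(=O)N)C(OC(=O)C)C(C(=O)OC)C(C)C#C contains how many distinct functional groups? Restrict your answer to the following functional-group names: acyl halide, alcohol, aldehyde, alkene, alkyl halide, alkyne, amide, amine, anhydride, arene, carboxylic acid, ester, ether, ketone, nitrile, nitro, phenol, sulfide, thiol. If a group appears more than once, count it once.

5

–COOH: carbonyl C bonded to –OH and C → carboxylic acid (the –OH is not a separate alcohol).
pendant –COOH: carbonyl C bonded to C and –OH → carboxylic acid.
pendant –COOCH3: carbonyl C bonded to C and –OCH3 → ester.
pendant –COCH3: carbonyl C bonded to two carbons → ketone.
pendant –CONH2: carbonyl C bonded to C and N → amide.
pendant –OC(=O)CH3: an acyloxy group → ester.
pendant –COOCH3: carbonyl C bonded to C and –OCH3 → ester.
C≡C triple bond → alkyne.
Distinct types present: alkyne, amide, carboxylic acid, ester, ketone.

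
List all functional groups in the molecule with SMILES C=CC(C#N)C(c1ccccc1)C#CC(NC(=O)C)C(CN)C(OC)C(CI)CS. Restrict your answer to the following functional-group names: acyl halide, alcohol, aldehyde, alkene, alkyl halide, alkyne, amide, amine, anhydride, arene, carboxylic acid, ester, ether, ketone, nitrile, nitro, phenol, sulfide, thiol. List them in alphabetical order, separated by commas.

alkene, alkyl halide, alkyne, amide, amine, arene, ether, nitrile, thiol

C=C double bond → alkene.
pendant –C≡N: nitrile.
pendant –C6H5: benzene ring → arene.
C≡C triple bond → alkyne.
pendant –NHC(=O)CH3: N bonded to a carbonyl → amide (not amine).
pendant –CH2NH2: N on sp³ C, no adjacent C=O → amine.
pendant –OCH3: C–O–C with sp³ C, no adjacent C=O → ether.
pendant –CH2X: halogen on sp³ carbon → alkyl halide.
–SH on an sp³ carbon → thiol.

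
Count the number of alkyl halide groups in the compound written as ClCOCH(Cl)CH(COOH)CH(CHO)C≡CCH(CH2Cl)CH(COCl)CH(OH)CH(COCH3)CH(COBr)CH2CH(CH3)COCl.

2

Working along the chain:
  ClCO: –C(=O)Cl: carbonyl C bonded to C and to a halogen → acyl halide (not alkyl halide).
  CH(Cl): halogen on an sp³ carbon → alkyl halide.
  CH(COOH): pendant –COOH: carbonyl C bonded to C and –OH → carboxylic acid.
  CH(CHO): pendant –CHO: carbonyl C bonded to C and H → aldehyde.
  C≡C: C≡C triple bond → alkyne.
  CH(CH2Cl): pendant –CH2X: halogen on sp³ carbon → alkyl halide.
  CH(COCl): pendant –C(=O)X: carbonyl C bonded to C and halogen → acyl halide.
  CH(OH): –OH on an sp³ carbon → alcohol (secondary).
  CH(COCH3): pendant –COCH3: carbonyl C bonded to two carbons → ketone.
  CH(COBr): pendant –C(=O)X: carbonyl C bonded to C and halogen → acyl halide.
  COCl: –C(=O)Cl: carbonyl C bonded to C and to a halogen → acyl halide (not alkyl halide).
Alkyl halide appears at: CH(Cl), CH(CH2Cl) → 2.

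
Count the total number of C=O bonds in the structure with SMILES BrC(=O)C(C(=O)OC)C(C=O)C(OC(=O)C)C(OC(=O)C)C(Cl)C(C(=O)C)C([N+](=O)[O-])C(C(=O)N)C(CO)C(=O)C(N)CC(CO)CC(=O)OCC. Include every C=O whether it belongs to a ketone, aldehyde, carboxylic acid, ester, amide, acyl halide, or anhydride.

9

BrCO: acyl halide, 1 C=O (running total 1).
CH(COOCH3): ester, 1 C=O (running total 2).
CH(CHO): aldehyde, 1 C=O (running total 3).
CH(OCOCH3): ester, 1 C=O (running total 4).
CH(OCOCH3): ester, 1 C=O (running total 5).
CH(COCH3): ketone, 1 C=O (running total 6).
CH(CONH2): amide, 1 C=O (running total 7).
CO: ketone, 1 C=O (running total 8).
CH2COOCH2: ester, 1 C=O (running total 9).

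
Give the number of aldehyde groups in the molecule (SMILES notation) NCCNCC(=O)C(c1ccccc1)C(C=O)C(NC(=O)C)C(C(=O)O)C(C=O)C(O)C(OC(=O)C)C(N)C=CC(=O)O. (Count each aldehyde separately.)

2

Working along the chain:
  H2NCH2: –NH2 on an sp³ carbon with no adjacent C=O → amine.
  CH2NHCH2: C–N–C with sp³ carbons and no adjacent C=O → amine (secondary).
  CO: –C(=O)– with carbon on both sides → ketone.
  CH(C6H5): pendant –C6H5: benzene ring → arene.
  CH(CHO): pendant –CHO: carbonyl C bonded to C and H → aldehyde.
  CH(NHCOCH3): pendant –NHC(=O)CH3: N bonded to a carbonyl → amide (not amine).
  CH(COOH): pendant –COOH: carbonyl C bonded to C and –OH → carboxylic acid.
  CH(CHO): pendant –CHO: carbonyl C bonded to C and H → aldehyde.
  CH(OH): –OH on an sp³ carbon → alcohol (secondary).
  CH(OCOCH3): pendant –OC(=O)CH3: an acyloxy group → ester.
  CH(NH2): –NH2 on an sp³ carbon with no adjacent C=O → amine.
  CH=CH: C=C double bond → alkene.
  COOH: –COOH: carbonyl C bonded to –OH and C → carboxylic acid (the –OH is not a separate alcohol).
Aldehyde appears at: CH(CHO), CH(CHO) → 2.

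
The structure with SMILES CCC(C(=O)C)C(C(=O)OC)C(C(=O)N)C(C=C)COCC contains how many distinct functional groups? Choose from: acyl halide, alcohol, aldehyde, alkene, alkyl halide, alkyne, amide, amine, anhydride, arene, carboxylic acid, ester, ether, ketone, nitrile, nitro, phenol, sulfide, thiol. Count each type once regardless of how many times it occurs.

5

Taking each segment in turn:
  CH(COCH3): pendant –COCH3: carbonyl C bonded to two carbons → ketone.
  CH(COOCH3): pendant –COOCH3: carbonyl C bonded to C and –OCH3 → ester.
  CH(CONH2): pendant –CONH2: carbonyl C bonded to C and N → amide.
  CH(CH=CH2): pendant –CH=CH2: C=C double bond → alkene.
  CH2OCH2: C–O–C with sp³ carbons on both sides and no adjacent C=O → ether.
Distinct types present: alkene, amide, ester, ether, ketone.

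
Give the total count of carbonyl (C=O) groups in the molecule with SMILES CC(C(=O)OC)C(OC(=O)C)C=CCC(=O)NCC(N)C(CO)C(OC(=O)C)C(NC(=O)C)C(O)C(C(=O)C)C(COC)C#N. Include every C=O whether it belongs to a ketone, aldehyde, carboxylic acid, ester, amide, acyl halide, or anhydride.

CH(COOCH3): ester, 1 C=O (running total 1).
CH(OCOCH3): ester, 1 C=O (running total 2).
CH2CONHCH2: amide, 1 C=O (running total 3).
CH(OCOCH3): ester, 1 C=O (running total 4).
CH(NHCOCH3): amide, 1 C=O (running total 5).
CH(COCH3): ketone, 1 C=O (running total 6).

6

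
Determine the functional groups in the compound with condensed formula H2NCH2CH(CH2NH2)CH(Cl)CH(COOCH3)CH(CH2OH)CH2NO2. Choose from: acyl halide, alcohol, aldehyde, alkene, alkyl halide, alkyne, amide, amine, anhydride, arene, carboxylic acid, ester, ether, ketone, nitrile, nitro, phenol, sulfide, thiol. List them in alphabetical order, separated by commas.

Taking each segment in turn:
  H2NCH2: –NH2 on an sp³ carbon with no adjacent C=O → amine.
  CH(CH2NH2): pendant –CH2NH2: N on sp³ C, no adjacent C=O → amine.
  CH(Cl): halogen on an sp³ carbon → alkyl halide.
  CH(COOCH3): pendant –COOCH3: carbonyl C bonded to C and –OCH3 → ester.
  CH(CH2OH): pendant –CH2OH on an sp³ backbone C → alcohol.
  CH2NO2: –NO2 on carbon → nitro group.

alcohol, alkyl halide, amine, ester, nitro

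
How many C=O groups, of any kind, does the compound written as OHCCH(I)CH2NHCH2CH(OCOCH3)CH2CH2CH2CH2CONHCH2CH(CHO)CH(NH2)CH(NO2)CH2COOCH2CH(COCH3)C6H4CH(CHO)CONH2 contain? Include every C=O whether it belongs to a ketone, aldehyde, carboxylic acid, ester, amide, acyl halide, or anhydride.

8

OHC: aldehyde, 1 C=O (running total 1).
CH(OCOCH3): ester, 1 C=O (running total 2).
CH2CONHCH2: amide, 1 C=O (running total 3).
CH(CHO): aldehyde, 1 C=O (running total 4).
CH2COOCH2: ester, 1 C=O (running total 5).
CH(COCH3): ketone, 1 C=O (running total 6).
CH(CHO): aldehyde, 1 C=O (running total 7).
CONH2: amide, 1 C=O (running total 8).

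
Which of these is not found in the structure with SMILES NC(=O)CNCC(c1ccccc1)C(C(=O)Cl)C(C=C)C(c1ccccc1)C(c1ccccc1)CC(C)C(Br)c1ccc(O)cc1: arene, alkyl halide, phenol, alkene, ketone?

ketone

alkene: present (CH(CH=CH2) — pendant –CH=CH2: C=C double bond → alkene).
alkyl halide: present (CH(Br) — halogen on an sp³ carbon → alkyl halide).
phenol: present (C6H4OH — –OH attached directly to an aromatic ring → phenol (not alcohol); the ring itself is an arene).
arene: present (CH(C6H5) — pendant –C6H5: benzene ring → arene).
ketone: absent. In H2NCO, the C=O is bonded to nitrogen, which defines an amide, not a ketone. In CH(COCl), the C=O is bonded to a halogen, which defines an acyl halide, not a ketone.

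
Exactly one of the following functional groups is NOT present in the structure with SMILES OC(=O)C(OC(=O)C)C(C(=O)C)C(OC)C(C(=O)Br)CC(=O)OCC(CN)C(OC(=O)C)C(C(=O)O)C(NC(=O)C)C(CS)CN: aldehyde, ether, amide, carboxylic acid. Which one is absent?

aldehyde

carboxylic acid: present (HOOC — –COOH: carbonyl C bonded to –OH and C → carboxylic acid (the –OH is not a separate alcohol)).
amide: present (CH(NHCOCH3) — pendant –NHC(=O)CH3: N bonded to a carbonyl → amide (not amine)).
ether: present (CH(OCH3) — pendant –OCH3: C–O–C with sp³ C, no adjacent C=O → ether).
aldehyde: absent. In CH(COCH3), the carbonyl carbon is bonded to two carbons, so it is a ketone, not an aldehyde. In each of HOOC and CH(COOH), the carbonyl carbon bears –OH, not –H, so it is a carboxylic acid.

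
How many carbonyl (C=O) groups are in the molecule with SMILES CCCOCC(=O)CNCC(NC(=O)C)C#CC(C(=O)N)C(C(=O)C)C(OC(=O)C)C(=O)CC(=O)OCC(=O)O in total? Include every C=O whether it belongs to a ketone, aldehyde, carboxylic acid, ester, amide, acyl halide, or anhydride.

CO: ketone, 1 C=O (running total 1).
CH(NHCOCH3): amide, 1 C=O (running total 2).
CH(CONH2): amide, 1 C=O (running total 3).
CH(COCH3): ketone, 1 C=O (running total 4).
CH(OCOCH3): ester, 1 C=O (running total 5).
CO: ketone, 1 C=O (running total 6).
CH2COOCH2: ester, 1 C=O (running total 7).
COOH: carboxylic acid, 1 C=O (running total 8).

8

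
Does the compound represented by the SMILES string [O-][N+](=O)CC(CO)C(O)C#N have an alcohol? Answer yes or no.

Reading the structure from left to right:
  O2NCH2: –NO2 on carbon → nitro group.
  CH(CH2OH): pendant –CH2OH on an sp³ backbone C → alcohol.
  CH(OH): –OH on an sp³ carbon → alcohol (secondary).
  CN: –C≡N: carbon triple-bonded to nitrogen → nitrile.
The CH(CH2OH) segment supplies the alcohol: pendant –CH2OH on an sp³ backbone C → alcohol.

yes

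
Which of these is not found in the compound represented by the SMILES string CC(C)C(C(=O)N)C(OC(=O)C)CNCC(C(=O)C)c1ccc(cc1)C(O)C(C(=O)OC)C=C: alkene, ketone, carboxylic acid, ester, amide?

ketone: present (CH(COCH3) — pendant –COCH3: carbonyl C bonded to two carbons → ketone).
amide: present (CH(CONH2) — pendant –CONH2: carbonyl C bonded to C and N → amide).
alkene: present (CH=CH2 — C=C double bond → alkene).
ester: present (CH(OCOCH3) — pendant –OC(=O)CH3: an acyloxy group → ester).
carboxylic acid: absent. In each of CH(OCOCH3) and CH(COOCH3), the acyl oxygen is bonded to carbon (–O–C), not to H, so this is an ester. In CH(CONH2), the carbonyl is bonded to nitrogen, not to –OH; that is an amide.

carboxylic acid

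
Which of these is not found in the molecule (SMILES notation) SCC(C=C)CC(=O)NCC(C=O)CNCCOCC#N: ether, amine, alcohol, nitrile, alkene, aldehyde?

nitrile: present (CN — –C≡N: carbon triple-bonded to nitrogen → nitrile).
alkene: present (CH(CH=CH2) — pendant –CH=CH2: C=C double bond → alkene).
amine: present (CH2NHCH2 — C–N–C with sp³ carbons and no adjacent C=O → amine (secondary)).
aldehyde: present (CH(CHO) — pendant –CHO: carbonyl C bonded to C and H → aldehyde).
ether: present (CH2OCH2 — C–O–C with sp³ carbons on both sides and no adjacent C=O → ether).
alcohol: no segment matches this pattern.

alcohol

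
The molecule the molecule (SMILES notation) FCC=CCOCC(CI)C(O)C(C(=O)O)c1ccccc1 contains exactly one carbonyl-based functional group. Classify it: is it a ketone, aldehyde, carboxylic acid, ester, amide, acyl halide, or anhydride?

carboxylic acid

The carbonyl is in the CH(COOH) segment: pendant –COOH: carbonyl C bonded to C and –OH → carboxylic acid.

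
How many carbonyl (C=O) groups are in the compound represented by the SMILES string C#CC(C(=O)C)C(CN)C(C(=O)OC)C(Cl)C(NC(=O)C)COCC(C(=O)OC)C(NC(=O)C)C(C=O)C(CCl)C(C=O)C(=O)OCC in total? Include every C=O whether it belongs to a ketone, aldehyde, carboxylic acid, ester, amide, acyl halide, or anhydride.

CH(COCH3): ketone, 1 C=O (running total 1).
CH(COOCH3): ester, 1 C=O (running total 2).
CH(NHCOCH3): amide, 1 C=O (running total 3).
CH(COOCH3): ester, 1 C=O (running total 4).
CH(NHCOCH3): amide, 1 C=O (running total 5).
CH(CHO): aldehyde, 1 C=O (running total 6).
CH(CHO): aldehyde, 1 C=O (running total 7).
COOCH2CH3: ester, 1 C=O (running total 8).

8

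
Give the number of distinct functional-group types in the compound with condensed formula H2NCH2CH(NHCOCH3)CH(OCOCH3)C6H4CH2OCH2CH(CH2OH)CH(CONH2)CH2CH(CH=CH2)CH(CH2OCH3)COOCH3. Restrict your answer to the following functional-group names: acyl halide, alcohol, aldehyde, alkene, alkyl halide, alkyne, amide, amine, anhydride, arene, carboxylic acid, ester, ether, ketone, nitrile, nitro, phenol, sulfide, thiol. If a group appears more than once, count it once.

7

Reading the structure from left to right:
  H2NCH2: –NH2 on an sp³ carbon with no adjacent C=O → amine.
  CH(NHCOCH3): pendant –NHC(=O)CH3: N bonded to a carbonyl → amide (not amine).
  CH(OCOCH3): pendant –OC(=O)CH3: an acyloxy group → ester.
  C6H4: para-disubstituted benzene ring → arene.
  CH2OCH2: C–O–C with sp³ carbons on both sides and no adjacent C=O → ether.
  CH(CH2OH): pendant –CH2OH on an sp³ backbone C → alcohol.
  CH(CONH2): pendant –CONH2: carbonyl C bonded to C and N → amide.
  CH(CH=CH2): pendant –CH=CH2: C=C double bond → alkene.
  CH(CH2OCH3): pendant –CH2OCH3: C–O–C linkage → ether.
  COOCH3: –C(=O)OCH3: carbonyl C bonded to C and to –OCH3 → ester (not ketone + ether).
Distinct types present: alcohol, alkene, amide, amine, arene, ester, ether.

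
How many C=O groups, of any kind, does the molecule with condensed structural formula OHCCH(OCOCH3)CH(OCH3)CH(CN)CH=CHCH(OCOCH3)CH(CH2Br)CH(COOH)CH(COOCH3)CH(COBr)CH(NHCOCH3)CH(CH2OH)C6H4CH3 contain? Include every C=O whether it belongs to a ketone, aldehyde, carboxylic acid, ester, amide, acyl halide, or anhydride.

OHC: aldehyde, 1 C=O (running total 1).
CH(OCOCH3): ester, 1 C=O (running total 2).
CH(OCOCH3): ester, 1 C=O (running total 3).
CH(COOH): carboxylic acid, 1 C=O (running total 4).
CH(COOCH3): ester, 1 C=O (running total 5).
CH(COBr): acyl halide, 1 C=O (running total 6).
CH(NHCOCH3): amide, 1 C=O (running total 7).

7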